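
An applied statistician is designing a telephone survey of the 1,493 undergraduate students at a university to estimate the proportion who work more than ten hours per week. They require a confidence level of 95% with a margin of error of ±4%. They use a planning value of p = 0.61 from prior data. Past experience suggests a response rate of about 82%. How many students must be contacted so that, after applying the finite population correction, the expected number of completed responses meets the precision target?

505

For 95% confidence, z = 1.960.
Completed interviews needed (unadjusted): n₀ = 1.960² × 0.2379 / 0.040² ≈ 571.20 → 572.
FPC for N = 1,493: n = 572 / (1 + 571/1493) = 572 / 1.3825 ≈ 413.76 → 414.
At an 82% response rate, contacts needed = 414 / 0.82 ≈ 504.88 → 505.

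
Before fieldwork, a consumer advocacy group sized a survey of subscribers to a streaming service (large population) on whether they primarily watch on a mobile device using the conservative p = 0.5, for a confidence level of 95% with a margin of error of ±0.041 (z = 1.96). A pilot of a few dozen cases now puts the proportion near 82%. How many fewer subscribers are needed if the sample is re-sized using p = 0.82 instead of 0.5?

234

Conservative (p = 0.5): n = 1.96² × 0.25 / 0.041² ≈ 571.33 → 572.
Using p = 0.82: p(1−p) = 0.1476, so n = 1.96² × 0.1476 / 0.041² ≈ 337.31 → 338.
Reduction: 572 − 338 = 234.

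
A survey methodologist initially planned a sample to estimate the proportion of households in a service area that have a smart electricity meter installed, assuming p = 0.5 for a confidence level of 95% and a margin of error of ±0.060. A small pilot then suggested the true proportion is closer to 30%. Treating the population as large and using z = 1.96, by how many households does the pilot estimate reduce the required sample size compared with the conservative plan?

42

Conservative (p = 0.5): n = 1.96² × 0.25 / 0.060² ≈ 266.78 → 267.
Using p = 0.30: p(1−p) = 0.2100, so n = 1.96² × 0.2100 / 0.060² ≈ 224.09 → 225.
Reduction: 267 − 225 = 42.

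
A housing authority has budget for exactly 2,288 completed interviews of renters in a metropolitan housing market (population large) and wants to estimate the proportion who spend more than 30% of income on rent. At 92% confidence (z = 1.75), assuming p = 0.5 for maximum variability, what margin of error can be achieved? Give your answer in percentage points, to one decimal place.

SE(p̂) = √[p(1−p)/n] = √[0.2500/2288] = 0.01045.
E = z × SE = 1.75 × 0.01045 = 0.01829, or 1.8 percentage points.

1.8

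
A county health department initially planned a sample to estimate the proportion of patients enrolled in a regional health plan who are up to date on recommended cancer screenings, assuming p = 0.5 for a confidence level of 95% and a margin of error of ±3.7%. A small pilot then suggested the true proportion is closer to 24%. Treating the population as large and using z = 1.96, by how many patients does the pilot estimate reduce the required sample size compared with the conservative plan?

Conservative (p = 0.5): n = 1.96² × 0.25 / 0.037² ≈ 701.53 → 702.
Using p = 0.24: p(1−p) = 0.1824, so n = 1.96² × 0.1824 / 0.037² ≈ 511.84 → 512.
Reduction: 702 − 512 = 190.

190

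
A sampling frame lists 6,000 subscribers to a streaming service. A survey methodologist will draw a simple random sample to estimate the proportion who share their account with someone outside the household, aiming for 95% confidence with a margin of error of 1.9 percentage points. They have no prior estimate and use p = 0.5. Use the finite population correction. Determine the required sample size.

1844

For 95% confidence, z = 1.960.
Unadjusted: n₀ = 1.960² × 0.50 × 0.50 / 0.019² ≈ 2660.39, so n₀ = 2661.
Finite population correction with N = 6,000: n = n₀ / (1 + (n₀−1)/N) = 2661 / (1 + 2660/6000) = 2661 / 1.4433 ≈ 1843.65.
Rounding up, n = 1844.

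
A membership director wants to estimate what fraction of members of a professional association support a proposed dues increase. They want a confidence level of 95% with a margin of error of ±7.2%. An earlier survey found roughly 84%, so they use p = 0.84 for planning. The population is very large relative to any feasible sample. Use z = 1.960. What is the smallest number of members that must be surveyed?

100

With p = 0.84, p(1−p) = 0.1344.
n = z²·p(1−p)/E² = 1.960² × 0.1344 / 0.072² = 3.8416 × 0.1344 / 0.005184 ≈ 99.60.
Rounding up gives n = 100.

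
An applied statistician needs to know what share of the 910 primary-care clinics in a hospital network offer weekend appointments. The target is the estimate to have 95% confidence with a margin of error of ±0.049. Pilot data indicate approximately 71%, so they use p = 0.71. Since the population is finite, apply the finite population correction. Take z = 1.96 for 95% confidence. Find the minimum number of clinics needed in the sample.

Unadjusted: n₀ = 1.96² × 0.71 × 0.29 / 0.049² ≈ 329.44, so n₀ = 330.
Finite population correction with N = 910: n = n₀ / (1 + (n₀−1)/N) = 330 / (1 + 329/910) = 330 / 1.3615 ≈ 242.37.
Rounding up, n = 243.

243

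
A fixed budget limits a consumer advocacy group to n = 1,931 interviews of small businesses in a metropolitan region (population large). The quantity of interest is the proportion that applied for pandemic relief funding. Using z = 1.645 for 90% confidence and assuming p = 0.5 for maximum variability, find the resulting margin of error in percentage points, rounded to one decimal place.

1.9

SE(p̂) = √[p(1−p)/n] = √[0.2500/1931] = 0.01138.
E = z × SE = 1.645 × 0.01138 = 0.01872, or 1.9 percentage points.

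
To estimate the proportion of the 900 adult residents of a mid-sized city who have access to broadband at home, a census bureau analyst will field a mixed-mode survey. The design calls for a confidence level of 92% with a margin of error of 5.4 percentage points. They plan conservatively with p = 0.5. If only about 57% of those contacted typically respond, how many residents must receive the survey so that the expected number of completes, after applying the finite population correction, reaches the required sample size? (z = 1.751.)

358

Completed interviews needed (unadjusted): n₀ = 1.751² × 0.2500 / 0.054² ≈ 262.86 → 263.
FPC for N = 900: n = 263 / (1 + 262/900) = 263 / 1.2911 ≈ 203.70 → 204.
At a 57% response rate, contacts needed = 204 / 0.57 ≈ 357.89 → 358.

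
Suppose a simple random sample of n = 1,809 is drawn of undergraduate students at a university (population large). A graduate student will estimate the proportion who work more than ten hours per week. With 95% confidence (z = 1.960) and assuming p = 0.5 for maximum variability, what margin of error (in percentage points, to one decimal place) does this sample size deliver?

SE(p̂) = √[p(1−p)/n] = √[0.2500/1809] = 0.01176.
E = z × SE = 1.960 × 0.01176 = 0.02304, or 2.3 percentage points.

2.3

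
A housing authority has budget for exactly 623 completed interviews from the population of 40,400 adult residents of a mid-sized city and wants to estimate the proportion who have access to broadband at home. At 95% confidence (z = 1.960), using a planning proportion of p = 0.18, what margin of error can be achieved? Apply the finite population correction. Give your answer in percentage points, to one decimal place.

3.0

Finite-population factor: (N−n)/(N−1) = (40400−623)/(40400−1) = 0.9846.
SE(p̂) = √[p(1−p)/n · (N−n)/(N−1)] = √[0.1476/623 × 0.9846] = 0.01527.
E = z × SE = 1.960 × 0.01527 = 0.02994 ≈ 3.0 percentage points.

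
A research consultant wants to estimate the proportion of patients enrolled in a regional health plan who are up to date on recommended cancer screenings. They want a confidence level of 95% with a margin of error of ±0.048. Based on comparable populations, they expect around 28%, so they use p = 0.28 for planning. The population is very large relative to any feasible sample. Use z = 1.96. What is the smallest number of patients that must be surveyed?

337

With p = 0.28, p(1−p) = 0.2016.
n = z²·p(1−p)/E² = 1.96² × 0.2016 / 0.048² = 3.8416 × 0.2016 / 0.002304 ≈ 336.14.
Rounding up gives n = 337.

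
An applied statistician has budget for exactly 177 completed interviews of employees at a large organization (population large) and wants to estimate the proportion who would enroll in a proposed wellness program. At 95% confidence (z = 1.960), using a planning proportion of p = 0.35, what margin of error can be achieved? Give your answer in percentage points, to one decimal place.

7.0

SE(p̂) = √[p(1−p)/n] = √[0.2275/177] = 0.03585.
E = z × SE = 1.960 × 0.03585 = 0.07027, or 7.0 percentage points.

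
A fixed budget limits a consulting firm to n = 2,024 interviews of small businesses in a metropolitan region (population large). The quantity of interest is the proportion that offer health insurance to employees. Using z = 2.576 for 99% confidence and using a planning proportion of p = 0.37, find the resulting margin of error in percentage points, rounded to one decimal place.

2.8

SE(p̂) = √[p(1−p)/n] = √[0.2331/2024] = 0.01073.
E = z × SE = 2.576 × 0.01073 = 0.02764, or 2.8 percentage points.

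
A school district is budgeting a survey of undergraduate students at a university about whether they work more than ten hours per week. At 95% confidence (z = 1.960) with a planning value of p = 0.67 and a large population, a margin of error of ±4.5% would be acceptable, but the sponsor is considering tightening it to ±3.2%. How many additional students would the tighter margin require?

At ±4.5%: n = 1.960² × 0.2211 / 0.045² ≈ 419.45 → 420.
At ±3.2%: n = 1.960² × 0.2211 / 0.032² ≈ 829.47 → 830.
Additional respondents: 830 − 420 = 410.

410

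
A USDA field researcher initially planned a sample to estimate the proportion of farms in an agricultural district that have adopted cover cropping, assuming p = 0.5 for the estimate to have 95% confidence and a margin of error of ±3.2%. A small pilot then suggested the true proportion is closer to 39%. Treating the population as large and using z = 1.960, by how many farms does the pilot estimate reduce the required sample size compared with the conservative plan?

45

Conservative (p = 0.5): n = 1.960² × 0.25 / 0.032² ≈ 937.89 → 938.
Using p = 0.39: p(1−p) = 0.2379, so n = 1.960² × 0.2379 / 0.032² ≈ 892.50 → 893.
Reduction: 938 − 893 = 45.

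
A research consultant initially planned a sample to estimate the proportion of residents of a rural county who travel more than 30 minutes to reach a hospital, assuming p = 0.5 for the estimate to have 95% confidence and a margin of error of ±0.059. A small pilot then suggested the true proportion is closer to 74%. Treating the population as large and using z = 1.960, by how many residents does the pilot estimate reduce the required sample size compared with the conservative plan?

63

Conservative (p = 0.5): n = 1.960² × 0.25 / 0.059² ≈ 275.90 → 276.
Using p = 0.74: p(1−p) = 0.1924, so n = 1.960² × 0.1924 / 0.059² ≈ 212.33 → 213.
Reduction: 276 − 213 = 63.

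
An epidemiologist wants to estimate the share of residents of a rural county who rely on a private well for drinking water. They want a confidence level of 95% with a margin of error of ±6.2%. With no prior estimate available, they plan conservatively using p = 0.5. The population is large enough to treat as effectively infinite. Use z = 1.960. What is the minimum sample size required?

With p = 0.5, p(1−p) = 0.25.
n = z²·p(1−p)/E² = 1.960² × 0.2500 / 0.062² = 3.8416 × 0.2500 / 0.003844 ≈ 249.84.
Rounding up gives n = 250.

250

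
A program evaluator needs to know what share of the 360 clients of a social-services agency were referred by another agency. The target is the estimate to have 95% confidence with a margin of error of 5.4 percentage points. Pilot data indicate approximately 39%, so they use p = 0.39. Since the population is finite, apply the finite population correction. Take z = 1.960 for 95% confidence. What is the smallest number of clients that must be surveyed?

168

Unadjusted: n₀ = 1.960² × 0.39 × 0.61 / 0.054² ≈ 313.41, so n₀ = 314.
Finite population correction with N = 360: n = n₀ / (1 + (n₀−1)/N) = 314 / (1 + 313/360) = 314 / 1.8694 ≈ 167.96.
Rounding up, n = 168.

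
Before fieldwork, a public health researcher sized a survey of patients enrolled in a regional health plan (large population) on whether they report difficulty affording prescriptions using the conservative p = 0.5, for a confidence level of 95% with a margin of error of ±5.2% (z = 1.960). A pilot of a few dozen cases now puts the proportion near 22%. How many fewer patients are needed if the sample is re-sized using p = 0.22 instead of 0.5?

Conservative (p = 0.5): n = 1.960² × 0.25 / 0.052² ≈ 355.18 → 356.
Using p = 0.22: p(1−p) = 0.1716, so n = 1.960² × 0.1716 / 0.052² ≈ 243.79 → 244.
Reduction: 356 − 244 = 112.

112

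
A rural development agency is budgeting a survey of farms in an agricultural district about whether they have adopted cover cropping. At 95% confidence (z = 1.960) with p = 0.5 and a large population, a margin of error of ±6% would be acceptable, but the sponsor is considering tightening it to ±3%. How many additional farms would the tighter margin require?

801

At ±6%: n = 1.960² × 0.2500 / 0.060² ≈ 266.78 → 267.
At ±3%: n = 1.960² × 0.2500 / 0.030² ≈ 1067.11 → 1068.
Additional respondents: 1068 − 267 = 801.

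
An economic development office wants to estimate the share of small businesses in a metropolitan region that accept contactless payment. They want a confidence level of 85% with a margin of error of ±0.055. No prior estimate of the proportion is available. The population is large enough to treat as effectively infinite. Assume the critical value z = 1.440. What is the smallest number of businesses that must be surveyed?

With no prior estimate, use p = 0.5, giving p(1−p) = 0.25.
n = z²·p(1−p)/E² = 1.440² × 0.2500 / 0.055² = 2.0736 × 0.2500 / 0.003025 ≈ 171.37.
Rounding up gives n = 172.

172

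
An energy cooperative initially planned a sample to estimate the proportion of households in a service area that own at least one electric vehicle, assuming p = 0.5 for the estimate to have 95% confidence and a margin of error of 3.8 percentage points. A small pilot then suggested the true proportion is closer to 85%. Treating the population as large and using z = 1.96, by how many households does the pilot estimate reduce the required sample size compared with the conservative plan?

326

Conservative (p = 0.5): n = 1.96² × 0.25 / 0.038² ≈ 665.10 → 666.
Using p = 0.85: p(1−p) = 0.1275, so n = 1.96² × 0.1275 / 0.038² ≈ 339.20 → 340.
Reduction: 666 − 340 = 326.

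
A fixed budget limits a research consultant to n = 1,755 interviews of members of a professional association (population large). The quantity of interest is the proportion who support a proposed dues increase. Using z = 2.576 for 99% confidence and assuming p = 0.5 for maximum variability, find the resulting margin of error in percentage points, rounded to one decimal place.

SE(p̂) = √[p(1−p)/n] = √[0.2500/1755] = 0.01194.
E = z × SE = 2.576 × 0.01194 = 0.03075, or 3.1 percentage points.

3.1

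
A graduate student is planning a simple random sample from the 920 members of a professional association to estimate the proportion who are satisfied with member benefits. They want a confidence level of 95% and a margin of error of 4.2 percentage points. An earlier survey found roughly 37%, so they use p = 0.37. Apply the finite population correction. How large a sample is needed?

328

For 95% confidence, z = 1.960.
Unadjusted: n₀ = 1.960² × 0.37 × 0.63 / 0.042² ≈ 507.64, so n₀ = 508.
Finite population correction with N = 920: n = n₀ / (1 + (n₀−1)/N) = 508 / (1 + 507/920) = 508 / 1.5511 ≈ 327.51.
Rounding up, n = 328.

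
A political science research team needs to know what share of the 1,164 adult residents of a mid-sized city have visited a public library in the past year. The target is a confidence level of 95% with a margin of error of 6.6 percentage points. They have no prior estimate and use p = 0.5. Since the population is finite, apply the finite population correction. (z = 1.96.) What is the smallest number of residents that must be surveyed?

186

Unadjusted: n₀ = 1.96² × 0.50 × 0.50 / 0.066² ≈ 220.48, so n₀ = 221.
Finite population correction with N = 1,164: n = n₀ / (1 + (n₀−1)/N) = 221 / (1 + 220/1164) = 221 / 1.1890 ≈ 185.87.
Rounding up, n = 186.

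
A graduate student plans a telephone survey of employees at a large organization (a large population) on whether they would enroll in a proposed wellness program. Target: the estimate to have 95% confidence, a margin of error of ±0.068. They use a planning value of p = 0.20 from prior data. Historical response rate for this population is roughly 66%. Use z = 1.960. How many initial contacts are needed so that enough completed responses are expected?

202

Completed interviews needed: n₀ = 1.960² × 0.1600 / 0.068² ≈ 132.93 → 133.
At a 66% response rate, contacts needed = 133 / 0.66 ≈ 201.52 → 202.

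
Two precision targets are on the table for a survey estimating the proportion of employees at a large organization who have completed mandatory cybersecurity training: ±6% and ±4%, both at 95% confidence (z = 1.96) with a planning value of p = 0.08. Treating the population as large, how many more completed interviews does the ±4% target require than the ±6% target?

98

At ±6%: n = 1.96² × 0.0736 / 0.060² ≈ 78.54 → 79.
At ±4%: n = 1.96² × 0.0736 / 0.040² ≈ 176.71 → 177.
Additional respondents: 177 − 79 = 98.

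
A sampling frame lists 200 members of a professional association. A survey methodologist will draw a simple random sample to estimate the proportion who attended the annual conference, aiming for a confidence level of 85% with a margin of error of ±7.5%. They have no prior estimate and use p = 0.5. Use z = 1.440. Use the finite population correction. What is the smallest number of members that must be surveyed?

64

Unadjusted: n₀ = 1.440² × 0.50 × 0.50 / 0.075² ≈ 92.16, so n₀ = 93.
Finite population correction with N = 200: n = n₀ / (1 + (n₀−1)/N) = 93 / (1 + 92/200) = 93 / 1.4600 ≈ 63.70.
Rounding up, n = 64.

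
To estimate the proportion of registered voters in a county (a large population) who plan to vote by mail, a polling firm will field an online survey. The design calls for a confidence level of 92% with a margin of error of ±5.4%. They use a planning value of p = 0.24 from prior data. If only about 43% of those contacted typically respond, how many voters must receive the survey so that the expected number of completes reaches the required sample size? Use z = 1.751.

Completed interviews needed: n₀ = 1.751² × 0.1824 / 0.054² ≈ 191.78 → 192.
At a 43% response rate, contacts needed = 192 / 0.43 ≈ 446.51 → 447.

447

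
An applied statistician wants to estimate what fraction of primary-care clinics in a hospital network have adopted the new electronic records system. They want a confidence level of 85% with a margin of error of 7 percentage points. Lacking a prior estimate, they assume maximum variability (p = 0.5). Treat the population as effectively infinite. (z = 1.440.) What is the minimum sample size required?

With p = 0.5, p(1−p) = 0.25.
n = z²·p(1−p)/E² = 1.440² × 0.2500 / 0.070² = 2.0736 × 0.2500 / 0.004900 ≈ 105.80.
Rounding up gives n = 106.

106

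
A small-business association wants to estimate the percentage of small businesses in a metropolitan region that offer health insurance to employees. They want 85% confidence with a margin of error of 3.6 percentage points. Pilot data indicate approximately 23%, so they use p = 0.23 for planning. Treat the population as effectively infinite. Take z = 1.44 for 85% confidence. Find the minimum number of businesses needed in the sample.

With p = 0.23, p(1−p) = 0.1771.
n = z²·p(1−p)/E² = 1.44² × 0.1771 / 0.036² = 2.0736 × 0.1771 / 0.001296 ≈ 283.36.
Rounding up gives n = 284.

284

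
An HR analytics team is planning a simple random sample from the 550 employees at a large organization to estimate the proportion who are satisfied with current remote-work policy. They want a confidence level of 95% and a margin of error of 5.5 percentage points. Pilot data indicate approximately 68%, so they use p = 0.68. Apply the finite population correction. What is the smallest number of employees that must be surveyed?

185

For 95% confidence, z = 1.960.
Unadjusted: n₀ = 1.960² × 0.68 × 0.32 / 0.055² ≈ 276.34, so n₀ = 277.
Finite population correction with N = 550: n = n₀ / (1 + (n₀−1)/N) = 277 / (1 + 276/550) = 277 / 1.5018 ≈ 184.44.
Rounding up, n = 185.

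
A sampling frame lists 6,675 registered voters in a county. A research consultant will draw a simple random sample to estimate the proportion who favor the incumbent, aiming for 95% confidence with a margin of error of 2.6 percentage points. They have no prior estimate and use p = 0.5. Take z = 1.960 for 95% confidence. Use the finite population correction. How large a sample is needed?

Unadjusted: n₀ = 1.960² × 0.50 × 0.50 / 0.026² ≈ 1420.71, so n₀ = 1421.
Finite population correction with N = 6,675: n = n₀ / (1 + (n₀−1)/N) = 1421 / (1 + 1420/6675) = 1421 / 1.2127 ≈ 1171.73.
Rounding up, n = 1172.

1172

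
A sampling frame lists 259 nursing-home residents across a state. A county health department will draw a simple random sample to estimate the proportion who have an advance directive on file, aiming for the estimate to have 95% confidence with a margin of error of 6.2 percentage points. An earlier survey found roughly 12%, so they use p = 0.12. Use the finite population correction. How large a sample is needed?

For 95% confidence, z = 1.960.
Unadjusted: n₀ = 1.960² × 0.12 × 0.88 / 0.062² ≈ 105.53, so n₀ = 106.
Finite population correction with N = 259: n = n₀ / (1 + (n₀−1)/N) = 106 / (1 + 105/259) = 106 / 1.4054 ≈ 75.42.
Rounding up, n = 76.

76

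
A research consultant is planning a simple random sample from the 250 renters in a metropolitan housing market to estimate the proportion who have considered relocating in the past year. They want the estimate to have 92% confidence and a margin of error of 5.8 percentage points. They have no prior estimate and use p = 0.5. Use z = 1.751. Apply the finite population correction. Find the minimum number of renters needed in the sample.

Unadjusted: n₀ = 1.751² × 0.50 × 0.50 / 0.058² ≈ 227.85, so n₀ = 228.
Finite population correction with N = 250: n = n₀ / (1 + (n₀−1)/N) = 228 / (1 + 227/250) = 228 / 1.9080 ≈ 119.50.
Rounding up, n = 120.

120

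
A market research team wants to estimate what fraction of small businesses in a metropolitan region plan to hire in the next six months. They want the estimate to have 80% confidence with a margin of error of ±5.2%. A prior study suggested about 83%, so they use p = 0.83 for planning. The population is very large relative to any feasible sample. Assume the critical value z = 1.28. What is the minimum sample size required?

86

With p = 0.83, p(1−p) = 0.1411.
n = z²·p(1−p)/E² = 1.28² × 0.1411 / 0.052² = 1.6384 × 0.1411 / 0.002704 ≈ 85.49.
Rounding up gives n = 86.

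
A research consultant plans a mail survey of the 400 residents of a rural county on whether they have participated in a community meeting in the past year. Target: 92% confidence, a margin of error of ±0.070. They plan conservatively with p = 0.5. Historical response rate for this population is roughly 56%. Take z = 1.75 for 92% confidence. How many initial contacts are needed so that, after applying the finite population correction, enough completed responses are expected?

202

Completed interviews needed (unadjusted): n₀ = 1.75² × 0.2500 / 0.070² ≈ 156.25 → 157.
FPC for N = 400: n = 157 / (1 + 156/400) = 157 / 1.3900 ≈ 112.95 → 113.
At a 56% response rate, contacts needed = 113 / 0.56 ≈ 201.79 → 202.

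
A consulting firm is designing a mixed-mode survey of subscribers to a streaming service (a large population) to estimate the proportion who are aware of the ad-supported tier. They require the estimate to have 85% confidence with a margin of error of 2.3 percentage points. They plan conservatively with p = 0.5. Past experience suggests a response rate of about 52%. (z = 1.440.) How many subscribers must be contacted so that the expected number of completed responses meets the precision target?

1885

Completed interviews needed: n₀ = 1.440² × 0.2500 / 0.023² ≈ 979.96 → 980.
At a 52% response rate, contacts needed = 980 / 0.52 ≈ 1884.62 → 1885.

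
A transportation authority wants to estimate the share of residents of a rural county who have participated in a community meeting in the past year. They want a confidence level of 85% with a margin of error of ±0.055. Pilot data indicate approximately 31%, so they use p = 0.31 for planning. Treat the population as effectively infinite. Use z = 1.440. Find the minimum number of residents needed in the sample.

147

With p = 0.31, p(1−p) = 0.2139.
n = z²·p(1−p)/E² = 1.440² × 0.2139 / 0.055² = 2.0736 × 0.2139 / 0.003025 ≈ 146.63.
Rounding up gives n = 147.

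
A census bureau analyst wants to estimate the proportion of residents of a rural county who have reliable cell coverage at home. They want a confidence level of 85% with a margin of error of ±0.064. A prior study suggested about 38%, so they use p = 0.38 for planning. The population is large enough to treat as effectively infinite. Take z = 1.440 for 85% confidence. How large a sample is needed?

120

With p = 0.38, p(1−p) = 0.2356.
n = z²·p(1−p)/E² = 1.440² × 0.2356 / 0.064² = 2.0736 × 0.2356 / 0.004096 ≈ 119.27.
Rounding up gives n = 120.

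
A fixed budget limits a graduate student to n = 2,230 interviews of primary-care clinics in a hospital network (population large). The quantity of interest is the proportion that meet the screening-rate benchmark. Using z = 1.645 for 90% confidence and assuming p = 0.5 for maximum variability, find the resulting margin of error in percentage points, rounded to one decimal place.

1.7

SE(p̂) = √[p(1−p)/n] = √[0.2500/2230] = 0.01059.
E = z × SE = 1.645 × 0.01059 = 0.01742, or 1.7 percentage points.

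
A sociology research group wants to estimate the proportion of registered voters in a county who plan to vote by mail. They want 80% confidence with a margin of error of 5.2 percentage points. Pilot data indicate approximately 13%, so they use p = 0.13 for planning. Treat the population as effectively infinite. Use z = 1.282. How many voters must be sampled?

With p = 0.13, p(1−p) = 0.1131.
n = z²·p(1−p)/E² = 1.282² × 0.1131 / 0.052² = 1.6435 × 0.1131 / 0.002704 ≈ 68.74.
Rounding up gives n = 69.

69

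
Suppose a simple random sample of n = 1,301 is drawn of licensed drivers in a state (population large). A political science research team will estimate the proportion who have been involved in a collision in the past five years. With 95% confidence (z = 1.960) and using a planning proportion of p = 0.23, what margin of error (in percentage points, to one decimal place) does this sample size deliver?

SE(p̂) = √[p(1−p)/n] = √[0.1771/1301] = 0.01167.
E = z × SE = 1.960 × 0.01167 = 0.02287, or 2.3 percentage points.

2.3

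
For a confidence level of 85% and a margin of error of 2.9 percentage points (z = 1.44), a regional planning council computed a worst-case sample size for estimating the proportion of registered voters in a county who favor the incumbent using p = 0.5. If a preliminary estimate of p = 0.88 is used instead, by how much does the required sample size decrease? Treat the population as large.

Conservative (p = 0.5): n = 1.44² × 0.25 / 0.029² ≈ 616.41 → 617.
Using p = 0.88: p(1−p) = 0.1056, so n = 1.44² × 0.1056 / 0.029² ≈ 260.37 → 261.
Reduction: 617 − 261 = 356.

356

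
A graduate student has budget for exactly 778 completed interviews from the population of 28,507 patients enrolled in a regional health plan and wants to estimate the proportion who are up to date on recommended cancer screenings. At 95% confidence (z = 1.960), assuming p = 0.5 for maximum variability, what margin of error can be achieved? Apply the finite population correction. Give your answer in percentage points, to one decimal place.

3.5

Finite-population factor: (N−n)/(N−1) = (28507−778)/(28507−1) = 0.9727.
SE(p̂) = √[p(1−p)/n · (N−n)/(N−1)] = √[0.2500/778 × 0.9727] = 0.01768.
E = z × SE = 1.960 × 0.01768 = 0.03465 ≈ 3.5 percentage points.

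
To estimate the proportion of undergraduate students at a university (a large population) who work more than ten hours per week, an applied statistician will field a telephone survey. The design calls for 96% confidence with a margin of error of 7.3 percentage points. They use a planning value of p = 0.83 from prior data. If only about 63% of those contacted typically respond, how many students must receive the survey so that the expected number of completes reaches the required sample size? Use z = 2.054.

Completed interviews needed: n₀ = 2.054² × 0.1411 / 0.073² ≈ 111.71 → 112.
At a 63% response rate, contacts needed = 112 / 0.63 ≈ 177.78 → 178.

178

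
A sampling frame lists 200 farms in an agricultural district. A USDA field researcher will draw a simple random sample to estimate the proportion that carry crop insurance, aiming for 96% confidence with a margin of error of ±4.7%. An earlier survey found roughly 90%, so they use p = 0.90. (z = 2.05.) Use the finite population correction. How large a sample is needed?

Unadjusted: n₀ = 2.05² × 0.90 × 0.10 / 0.047² ≈ 171.22, so n₀ = 172.
Finite population correction with N = 200: n = n₀ / (1 + (n₀−1)/N) = 172 / (1 + 171/200) = 172 / 1.8550 ≈ 92.72.
Rounding up, n = 93.

93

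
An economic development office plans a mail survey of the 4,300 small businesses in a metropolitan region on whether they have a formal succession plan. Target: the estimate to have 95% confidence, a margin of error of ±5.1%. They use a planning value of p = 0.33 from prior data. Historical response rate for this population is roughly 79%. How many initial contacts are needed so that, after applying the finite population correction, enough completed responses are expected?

385

For 95% confidence, z = 1.96.
Completed interviews needed (unadjusted): n₀ = 1.96² × 0.2211 / 0.051² ≈ 326.56 → 327.
FPC for N = 4,300: n = 327 / (1 + 326/4300) = 327 / 1.0758 ≈ 303.96 → 304.
At a 79% response rate, contacts needed = 304 / 0.79 ≈ 384.81 → 385.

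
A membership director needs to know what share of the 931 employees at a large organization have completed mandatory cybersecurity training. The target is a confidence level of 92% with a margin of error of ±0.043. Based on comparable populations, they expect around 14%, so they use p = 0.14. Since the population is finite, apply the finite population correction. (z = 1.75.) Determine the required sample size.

165

Unadjusted: n₀ = 1.75² × 0.14 × 0.86 / 0.043² ≈ 199.42, so n₀ = 200.
Finite population correction with N = 931: n = n₀ / (1 + (n₀−1)/N) = 200 / (1 + 199/931) = 200 / 1.2137 ≈ 164.78.
Rounding up, n = 165.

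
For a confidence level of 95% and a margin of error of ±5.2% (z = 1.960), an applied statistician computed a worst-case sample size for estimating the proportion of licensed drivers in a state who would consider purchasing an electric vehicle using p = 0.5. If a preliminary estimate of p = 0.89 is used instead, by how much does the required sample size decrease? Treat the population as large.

Conservative (p = 0.5): n = 1.960² × 0.25 / 0.052² ≈ 355.18 → 356.
Using p = 0.89: p(1−p) = 0.0979, so n = 1.960² × 0.0979 / 0.052² ≈ 139.09 → 140.
Reduction: 356 − 140 = 216.

216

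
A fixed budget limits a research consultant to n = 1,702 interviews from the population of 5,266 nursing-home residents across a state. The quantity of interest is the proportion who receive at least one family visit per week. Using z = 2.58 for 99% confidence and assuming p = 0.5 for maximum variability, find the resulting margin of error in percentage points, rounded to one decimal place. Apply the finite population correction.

2.6

Finite-population factor: (N−n)/(N−1) = (5266−1702)/(5266−1) = 0.6769.
SE(p̂) = √[p(1−p)/n · (N−n)/(N−1)] = √[0.2500/1702 × 0.6769] = 0.00997.
E = z × SE = 2.58 × 0.00997 = 0.02573 ≈ 2.6 percentage points.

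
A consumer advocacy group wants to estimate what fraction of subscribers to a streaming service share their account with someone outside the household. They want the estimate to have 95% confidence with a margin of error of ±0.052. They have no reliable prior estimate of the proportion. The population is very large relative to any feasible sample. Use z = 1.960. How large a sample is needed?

With no prior estimate, use p = 0.5, giving p(1−p) = 0.25.
n = z²·p(1−p)/E² = 1.960² × 0.2500 / 0.052² = 3.8416 × 0.2500 / 0.002704 ≈ 355.18.
Rounding up gives n = 356.

356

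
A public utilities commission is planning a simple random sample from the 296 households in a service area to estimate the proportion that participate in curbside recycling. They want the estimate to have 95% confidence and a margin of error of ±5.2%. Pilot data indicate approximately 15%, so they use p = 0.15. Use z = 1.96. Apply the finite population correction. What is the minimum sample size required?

113

Unadjusted: n₀ = 1.96² × 0.15 × 0.85 / 0.052² ≈ 181.14, so n₀ = 182.
Finite population correction with N = 296: n = n₀ / (1 + (n₀−1)/N) = 182 / (1 + 181/296) = 182 / 1.6115 ≈ 112.94.
Rounding up, n = 113.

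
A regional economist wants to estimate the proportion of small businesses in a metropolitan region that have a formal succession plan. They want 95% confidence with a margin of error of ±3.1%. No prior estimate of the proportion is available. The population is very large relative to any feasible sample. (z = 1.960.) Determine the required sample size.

With no prior estimate, use p = 0.5, giving p(1−p) = 0.25.
n = z²·p(1−p)/E² = 1.960² × 0.2500 / 0.031² = 3.8416 × 0.2500 / 0.000961 ≈ 999.38.
Rounding up gives n = 1000.

1000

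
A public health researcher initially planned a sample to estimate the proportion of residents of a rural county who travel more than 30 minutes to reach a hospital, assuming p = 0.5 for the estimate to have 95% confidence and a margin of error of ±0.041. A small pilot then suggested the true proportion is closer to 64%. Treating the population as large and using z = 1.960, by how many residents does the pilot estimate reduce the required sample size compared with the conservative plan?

45

Conservative (p = 0.5): n = 1.960² × 0.25 / 0.041² ≈ 571.33 → 572.
Using p = 0.64: p(1−p) = 0.2304, so n = 1.960² × 0.2304 / 0.041² ≈ 526.53 → 527.
Reduction: 572 − 527 = 45.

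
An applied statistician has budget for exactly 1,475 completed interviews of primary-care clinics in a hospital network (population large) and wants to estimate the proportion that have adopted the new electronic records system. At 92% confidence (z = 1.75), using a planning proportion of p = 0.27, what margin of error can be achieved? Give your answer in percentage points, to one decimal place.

SE(p̂) = √[p(1−p)/n] = √[0.1971/1475] = 0.01156.
E = z × SE = 1.75 × 0.01156 = 0.02023, or 2.0 percentage points.

2.0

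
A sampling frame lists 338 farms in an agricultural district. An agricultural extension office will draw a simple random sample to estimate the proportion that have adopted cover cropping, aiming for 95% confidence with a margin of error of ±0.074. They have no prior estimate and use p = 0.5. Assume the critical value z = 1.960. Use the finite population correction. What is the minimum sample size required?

116

Unadjusted: n₀ = 1.960² × 0.50 × 0.50 / 0.074² ≈ 175.38, so n₀ = 176.
Finite population correction with N = 338: n = n₀ / (1 + (n₀−1)/N) = 176 / (1 + 175/338) = 176 / 1.5178 ≈ 115.96.
Rounding up, n = 116.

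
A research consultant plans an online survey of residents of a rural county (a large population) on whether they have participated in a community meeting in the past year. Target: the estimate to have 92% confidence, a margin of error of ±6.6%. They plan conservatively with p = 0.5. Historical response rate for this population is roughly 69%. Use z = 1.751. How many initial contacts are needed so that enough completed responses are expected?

256

Completed interviews needed: n₀ = 1.751² × 0.2500 / 0.066² ≈ 175.96 → 176.
At a 69% response rate, contacts needed = 176 / 0.69 ≈ 255.07 → 256.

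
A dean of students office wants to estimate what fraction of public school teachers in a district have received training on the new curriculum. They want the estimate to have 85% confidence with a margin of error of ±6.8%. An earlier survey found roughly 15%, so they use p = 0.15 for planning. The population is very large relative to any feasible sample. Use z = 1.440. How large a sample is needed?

58

With p = 0.15, p(1−p) = 0.1275.
n = z²·p(1−p)/E² = 1.440² × 0.1275 / 0.068² = 2.0736 × 0.1275 / 0.004624 ≈ 57.18.
Rounding up gives n = 58.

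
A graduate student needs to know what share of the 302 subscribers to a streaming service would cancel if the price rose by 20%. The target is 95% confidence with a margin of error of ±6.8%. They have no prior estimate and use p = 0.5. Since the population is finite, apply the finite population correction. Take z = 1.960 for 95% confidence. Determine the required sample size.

124

Unadjusted: n₀ = 1.960² × 0.50 × 0.50 / 0.068² ≈ 207.70, so n₀ = 208.
Finite population correction with N = 302: n = n₀ / (1 + (n₀−1)/N) = 208 / (1 + 207/302) = 208 / 1.6854 ≈ 123.41.
Rounding up, n = 124.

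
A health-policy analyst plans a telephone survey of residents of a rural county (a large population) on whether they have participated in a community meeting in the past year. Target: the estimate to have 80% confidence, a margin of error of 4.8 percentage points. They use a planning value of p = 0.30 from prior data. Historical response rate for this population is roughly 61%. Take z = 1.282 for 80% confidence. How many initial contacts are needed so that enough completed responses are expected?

Completed interviews needed: n₀ = 1.282² × 0.2100 / 0.048² ≈ 149.80 → 150.
At a 61% response rate, contacts needed = 150 / 0.61 ≈ 245.90 → 246.

246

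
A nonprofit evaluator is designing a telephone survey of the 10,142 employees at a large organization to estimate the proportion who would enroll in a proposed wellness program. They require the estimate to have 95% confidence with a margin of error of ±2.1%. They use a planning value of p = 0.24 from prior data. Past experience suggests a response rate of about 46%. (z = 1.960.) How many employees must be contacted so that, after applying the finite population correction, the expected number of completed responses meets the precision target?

2987

Completed interviews needed (unadjusted): n₀ = 1.960² × 0.1824 / 0.021² ≈ 1588.91 → 1589.
FPC for N = 10,142: n = 1589 / (1 + 1588/10142) = 1589 / 1.1566 ≈ 1373.88 → 1374.
At a 46% response rate, contacts needed = 1374 / 0.46 ≈ 2986.96 → 2987.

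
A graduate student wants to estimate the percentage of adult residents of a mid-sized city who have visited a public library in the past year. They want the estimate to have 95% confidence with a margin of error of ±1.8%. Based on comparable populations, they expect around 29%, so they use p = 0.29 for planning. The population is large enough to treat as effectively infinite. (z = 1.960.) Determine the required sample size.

With p = 0.29, p(1−p) = 0.2059.
n = z²·p(1−p)/E² = 1.960² × 0.2059 / 0.018² = 3.8416 × 0.2059 / 0.000324 ≈ 2441.31.
Rounding up gives n = 2442.

2442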